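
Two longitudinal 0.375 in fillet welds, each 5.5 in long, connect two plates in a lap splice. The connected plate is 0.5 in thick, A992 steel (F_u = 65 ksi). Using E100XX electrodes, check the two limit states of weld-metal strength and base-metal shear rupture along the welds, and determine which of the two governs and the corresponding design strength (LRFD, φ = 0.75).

φR_n ≈ 131 kips (weld metal governs)

E100XX → F_EXX = 100 ksi.
t_e = 0.707 × 0.375 = 0.2651 in; L = 11 in.
Weld metal: φR_n = 0.75 × 0.6 × 100 × 0.2651 × 11 = 131.2 kips.
Base metal (shear rupture): φR_n = 0.75 × 0.6 × 65 × 0.5 × 11 = 160.9 kips.
Governing: weld metal.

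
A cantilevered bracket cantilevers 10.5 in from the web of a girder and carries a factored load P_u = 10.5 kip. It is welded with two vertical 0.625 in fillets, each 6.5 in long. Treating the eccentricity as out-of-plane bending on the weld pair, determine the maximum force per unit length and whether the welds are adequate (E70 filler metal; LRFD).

E70XX → F_EXX = 70 ksi.
L_w = 2 × 6.5 = 13 in; section modulus (unit throat) S = 2 × L²/6 = 14.08 in².
Direct shear f_v = P/L_w = 10.5/13 = 0.8077 kip/in.
Moment M = P × e = 10.5 × 10.5 = 110.25 kip·in; bending f_b = M/S = 7.828 kip/in.
f_max = √(f_v² + f_b²) = √(0.8077² + 7.828²) = 7.87 kip/in.
φr_n = 0.75 × 0.6 × 70 × (0.707 × 0.625) = 13.92 kip/in → adequate.

f_max ≈ 7.87 kip/in; adequate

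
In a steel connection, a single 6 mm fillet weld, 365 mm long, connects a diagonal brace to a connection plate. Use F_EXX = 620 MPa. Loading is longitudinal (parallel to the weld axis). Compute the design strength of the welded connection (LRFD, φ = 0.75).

Effective throat t_e = 0.707 × 6 = 4.242 mm.
Total length L = 365 mm; A_we = 4.242 × 365 = 1548 mm².
F_nw = 0.6 F_EXX = 0.6 × 620 = 372 MPa.
φR_n = 0.75 × 372 × 1548 × 10⁻³ = 432 kN.

φR_n ≈ 432 kN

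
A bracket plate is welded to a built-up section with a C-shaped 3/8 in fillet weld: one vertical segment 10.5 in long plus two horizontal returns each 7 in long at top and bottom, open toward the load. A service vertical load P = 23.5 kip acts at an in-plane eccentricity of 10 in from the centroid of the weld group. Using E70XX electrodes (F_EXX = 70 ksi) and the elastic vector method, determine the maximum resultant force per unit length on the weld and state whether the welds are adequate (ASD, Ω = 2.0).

Total weld length L_w = 24.5 in. Treat welds as unit-width lines.
Centroid: x̄ = 2×7×3.5 / 24.5 = 2 in from the vertical weld.
Polar moment about centroid: J = I_x + I_y = [10.5³/12 + 2×7×5.25²] + [10.5×2² + 2(7³/12 + 7×1.5²)] = 613 in³.
Direct shear f_v = P/L_w = 23.5 / 24.5 = 0.9592 kip/in (vertical).
Torsion M = P·e = 23.5 × 10 = 235 kip·in.
Critical point at (x, y) = (5, 5.25) from centroid. f_tx = M·y/J = 2.013 kip/in; f_ty = M·x/J = 1.917 kip/in.
Resultant f_max = √[f_tx² + (f_v + f_ty)²] = √[2.013² + (0.9592 + 1.917)²] = 3.51 kip/in.
Capacity per unit length: r_n/Ω = (1/2.0) × 0.6 × 70 × (0.707 × 0.375) = 5.568 kip/in.
3.51 ≤ 5.568 → adequate.

f_max ≈ 3.51 kip/in; adequate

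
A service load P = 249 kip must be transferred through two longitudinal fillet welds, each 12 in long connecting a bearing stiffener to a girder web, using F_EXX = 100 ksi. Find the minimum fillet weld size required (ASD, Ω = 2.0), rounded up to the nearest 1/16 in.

w = 1/2 in

Total weld length L = 24 in.
Required throat t_e = P × Ω / (0.6 F_EXX × L) = 249 × 2.0 / (0.6 × 100 × 24) = 0.3458 in.
Required leg w = t_e / 0.707 = 0.4892 in → use 1/2 in.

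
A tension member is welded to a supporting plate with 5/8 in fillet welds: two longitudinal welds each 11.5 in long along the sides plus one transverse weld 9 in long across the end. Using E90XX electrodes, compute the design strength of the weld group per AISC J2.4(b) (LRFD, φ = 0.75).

φR_n ≈ 591 kip

E90XX → F_EXX = 90 ksi.
t_e = 0.707 × 0.625 = 0.4419 in.
R_nwl = 0.6 × 90 × 0.4419 × 23 = 548.8 kip (longitudinal, 2 welds).
R_nwt = 0.6 × 90 × 0.4419 × 9 = 214.8 kip (transverse, base value).
(i) R_nwl + R_nwt = 763.6 kip; (ii) 0.85 R_nwl + 1.5 R_nwt = 788.6 kip.
R_n = max = 788.6 kip [governs: (ii)]; φR_n = 591.5 kip.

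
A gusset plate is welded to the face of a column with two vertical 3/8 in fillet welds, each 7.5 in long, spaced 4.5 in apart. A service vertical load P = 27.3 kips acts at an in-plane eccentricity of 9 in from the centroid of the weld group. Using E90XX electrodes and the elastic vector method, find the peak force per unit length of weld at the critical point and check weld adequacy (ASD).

f_max ≈ 8.43 kip/in; NOT adequate

E90XX → F_EXX = 90 ksi.
Total weld length L_w = 15 in. Treat welds as unit-width lines.
Polar moment about centroid: J = 2[d³/12 + d(b/2)²] = 2[7.5³/12 + 7.5×2.25²] = 146.2 in³.
Direct shear f_v = P/L_w = 27.3 / 15 = 1.82 kip/in (vertical).
Torsion M = P·e = 27.3 × 9 = 245.7 kip·in.
Critical point at (x, y) = (2.25, 3.75) from centroid. f_tx = M·y/J = 6.3 kip/in; f_ty = M·x/J = 3.78 kip/in.
Resultant f_max = √[f_tx² + (f_v + f_ty)²] = √[6.3² + (1.82 + 3.78)²] = 8.429 kip/in.
Capacity per unit length: r_n/Ω = (1/2.0) × 0.6 × 90 × (0.707 × 0.375) = 7.158 kip/in.
8.429 > 7.158 → NOT adequate.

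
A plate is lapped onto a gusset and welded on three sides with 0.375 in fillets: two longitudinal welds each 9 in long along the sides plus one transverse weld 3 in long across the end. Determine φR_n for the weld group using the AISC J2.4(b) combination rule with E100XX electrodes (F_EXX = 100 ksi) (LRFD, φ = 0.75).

t_e = 0.707 × 0.375 = 0.2651 in.
R_nwl = 0.6 × 100 × 0.2651 × 18 = 286.3 kip (longitudinal, 2 welds).
R_nwt = 0.6 × 100 × 0.2651 × 3 = 47.72 kip (transverse, base value).
(i) R_nwl + R_nwt = 334.1 kip; (ii) 0.85 R_nwl + 1.5 R_nwt = 315 kip.
R_n = max = 334.1 kip [governs: (i)]; φR_n = 250.5 kip.

φR_n ≈ 251 kip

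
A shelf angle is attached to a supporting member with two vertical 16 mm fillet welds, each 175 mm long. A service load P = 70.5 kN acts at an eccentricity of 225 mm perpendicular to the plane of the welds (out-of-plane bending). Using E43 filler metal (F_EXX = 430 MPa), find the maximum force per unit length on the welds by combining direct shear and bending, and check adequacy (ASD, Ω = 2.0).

f_max ≈ 1570 N/mm; NOT adequate

L_w = 2 × 175 = 350 mm; section modulus (unit throat) S = 2 × L²/6 = 10210 mm².
Direct shear f_v = P/L_w = 70.5×10³/350 = 201.4 N/mm.
Moment M = P × e = 70.5×10³ × 225 = 15862000 N·mm; bending f_b = M/S = 1554 N/mm.
f_max = √(f_v² + f_b²) = √(201.4² + 1554²) = 1567 N/mm.
r_n/Ω = (1/2.0) × 0.6 × 430 × (0.707 × 16) = 1459 N/mm → NOT adequate.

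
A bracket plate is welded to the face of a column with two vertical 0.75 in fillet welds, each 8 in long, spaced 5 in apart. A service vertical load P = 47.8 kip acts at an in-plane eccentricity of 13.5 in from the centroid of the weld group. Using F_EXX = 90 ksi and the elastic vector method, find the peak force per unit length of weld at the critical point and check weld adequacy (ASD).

f_max ≈ 18.2 kip/in; NOT adequate

Total weld length L_w = 16 in. Treat welds as unit-width lines.
Polar moment about centroid: J = 2[d³/12 + d(b/2)²] = 2[8³/12 + 8×2.5²] = 185.3 in³.
Direct shear f_v = P/L_w = 47.8 / 16 = 2.987 kip/in (vertical).
Torsion M = P·e = 47.8 × 13.5 = 645.3 kip·in.
Critical point at (x, y) = (2.5, 4) from centroid. f_tx = M·y/J = 13.93 kip/in; f_ty = M·x/J = 8.705 kip/in.
Resultant f_max = √[f_tx² + (f_v + f_ty)²] = √[13.93² + (2.987 + 8.705)²] = 18.18 kip/in.
Capacity per unit length: r_n/Ω = (1/2.0) × 0.6 × 90 × (0.707 × 0.75) = 14.32 kip/in.
18.18 > 14.32 → NOT adequate.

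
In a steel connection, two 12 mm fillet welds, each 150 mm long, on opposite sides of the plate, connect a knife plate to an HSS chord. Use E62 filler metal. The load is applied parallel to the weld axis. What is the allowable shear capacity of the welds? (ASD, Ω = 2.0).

E62XX → F_EXX = 620 MPa.
Effective throat t_e = 0.707 × 12 = 8.484 mm.
Total length L = 300 mm; A_we = 8.484 × 300 = 2545 mm².
F_nw = 0.6 F_EXX = 0.6 × 620 = 372 MPa.
R_n = 372 × 2545 × 10⁻³ = 946.8 kN; R_n/Ω = 946.8/2.0 = 473.4 kN.

R_n/Ω ≈ 473 kN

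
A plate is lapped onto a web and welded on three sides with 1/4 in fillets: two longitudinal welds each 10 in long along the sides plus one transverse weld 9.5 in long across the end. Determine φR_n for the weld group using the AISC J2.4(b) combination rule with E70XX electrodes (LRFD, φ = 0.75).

E70XX → F_EXX = 70 ksi.
t_e = 0.707 × 0.25 = 0.1767 in.
R_nwl = 0.6 × 70 × 0.1767 × 20 = 148.5 kips (longitudinal, 2 welds).
R_nwt = 0.6 × 70 × 0.1767 × 9.5 = 70.52 kips (transverse, base value).
(i) R_nwl + R_nwt = 219 kips; (ii) 0.85 R_nwl + 1.5 R_nwt = 232 kips.
R_n = max = 232 kips [governs: (ii)]; φR_n = 174 kips.

φR_n ≈ 174 kips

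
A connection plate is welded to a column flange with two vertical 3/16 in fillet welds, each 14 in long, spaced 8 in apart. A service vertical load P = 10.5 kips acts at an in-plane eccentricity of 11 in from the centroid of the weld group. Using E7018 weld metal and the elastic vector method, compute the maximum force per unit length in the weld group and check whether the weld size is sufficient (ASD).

f_max ≈ 1.26 kip/in; adequate

E70XX → F_EXX = 70 ksi.
Total weld length L_w = 28 in. Treat welds as unit-width lines.
Polar moment about centroid: J = 2[d³/12 + d(b/2)²] = 2[14³/12 + 14×4²] = 905.3 in³.
Direct shear f_v = P/L_w = 10.5 / 28 = 0.375 kip/in (vertical).
Torsion M = P·e = 10.5 × 11 = 115.5 kip·in.
Critical point at (x, y) = (4, 7) from centroid. f_tx = M·y/J = 0.893 kip/in; f_ty = M·x/J = 0.5103 kip/in.
Resultant f_max = √[f_tx² + (f_v + f_ty)²] = √[0.893² + (0.375 + 0.5103)²] = 1.257 kip/in.
Capacity per unit length: r_n/Ω = (1/2.0) × 0.6 × 70 × (0.707 × 0.1875) = 2.784 kip/in.
1.257 ≤ 2.784 → adequate.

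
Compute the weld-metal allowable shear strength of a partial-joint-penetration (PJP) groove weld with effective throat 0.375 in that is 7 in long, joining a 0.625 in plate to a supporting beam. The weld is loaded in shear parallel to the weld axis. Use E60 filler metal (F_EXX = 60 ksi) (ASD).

R_n/Ω ≈ 47.2 kip

Effective throat (given) t_e = 0.375 in.
A_we = 0.375 × 7 = 2.625 in².
F_nw = 0.6 F_EXX = 36 ksi.
R_n/Ω = (36 × 2.625) / 2.0 = 47.25 kip.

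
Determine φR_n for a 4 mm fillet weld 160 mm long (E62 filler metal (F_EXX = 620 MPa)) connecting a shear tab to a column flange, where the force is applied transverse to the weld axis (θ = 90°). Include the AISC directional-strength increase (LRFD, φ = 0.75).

φR_n ≈ 189 kN

t_e = 0.707 × 4 = 2.828 mm; A_we = 2.828 × 160 = 452.5 mm².
Directional factor: 1.0 + 0.5 sin^1.5(90°) = 1.5.
F_nw = 0.6 × 620 × 1.5 = 558 MPa.
φR_n = 0.75 × 558 × 452.5 × 10⁻³ = 189.4 kN.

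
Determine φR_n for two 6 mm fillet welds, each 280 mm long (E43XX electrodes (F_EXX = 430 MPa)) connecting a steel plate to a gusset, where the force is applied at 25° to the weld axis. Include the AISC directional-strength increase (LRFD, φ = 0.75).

φR_n ≈ 523 kN

t_e = 0.707 × 6 = 4.242 mm; A_we = 4.242 × 560 = 2376 mm².
Directional factor: 1.0 + 0.5 sin^1.5(25°) = 1.137.
F_nw = 0.6 × 430 × 1.137 = 293.4 MPa.
φR_n = 0.75 × 293.4 × 2376 × 10⁻³ = 522.8 kN.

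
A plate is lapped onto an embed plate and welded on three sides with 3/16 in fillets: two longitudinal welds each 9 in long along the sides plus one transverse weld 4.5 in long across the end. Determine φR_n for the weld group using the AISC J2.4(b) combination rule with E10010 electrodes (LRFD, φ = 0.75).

E100XX → F_EXX = 100 ksi.
t_e = 0.707 × 0.1875 = 0.1326 in.
R_nwl = 0.6 × 100 × 0.1326 × 18 = 143.2 kips (longitudinal, 2 welds).
R_nwt = 0.6 × 100 × 0.1326 × 4.5 = 35.79 kips (transverse, base value).
(i) R_nwl + R_nwt = 179 kips; (ii) 0.85 R_nwl + 1.5 R_nwt = 175.4 kips.
R_n = max = 179 kips [governs: (i)]; φR_n = 134.2 kips.

φR_n ≈ 134 kips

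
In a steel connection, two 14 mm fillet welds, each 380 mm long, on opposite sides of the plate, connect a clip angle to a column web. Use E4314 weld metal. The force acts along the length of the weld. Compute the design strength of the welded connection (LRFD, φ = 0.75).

φR_n ≈ 1460 kN

E43XX → F_EXX = 430 MPa.
Effective throat t_e = 0.707 × 14 = 9.898 mm.
Total length L = 760 mm; A_we = 9.898 × 760 = 7522 mm².
F_nw = 0.6 F_EXX = 0.6 × 430 = 258 MPa.
φR_n = 0.75 × 258 × 7522 × 10⁻³ = 1456 kN.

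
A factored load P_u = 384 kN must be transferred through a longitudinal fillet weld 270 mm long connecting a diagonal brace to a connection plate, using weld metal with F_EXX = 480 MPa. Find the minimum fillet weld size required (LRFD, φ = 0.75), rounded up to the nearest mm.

w = 10 mm

Total weld length L = 270 mm.
Required throat t_e = P_u / (φ × 0.6 F_EXX × L) = 384 / (0.75 × 0.6 × 480 × 270 × 10⁻³) = 6.584 mm.
Required leg w = t_e / 0.707 = 9.313 mm → use 10 mm.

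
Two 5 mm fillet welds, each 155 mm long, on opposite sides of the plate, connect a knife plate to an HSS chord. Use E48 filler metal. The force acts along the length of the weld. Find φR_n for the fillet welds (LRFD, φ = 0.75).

φR_n ≈ 237 kN

E48XX → F_EXX = 480 MPa.
Effective throat t_e = 0.707 × 5 = 3.535 mm.
Total length L = 310 mm; A_we = 3.535 × 310 = 1096 mm².
F_nw = 0.6 F_EXX = 0.6 × 480 = 288 MPa.
φR_n = 0.75 × 288 × 1096 × 10⁻³ = 236.7 kN.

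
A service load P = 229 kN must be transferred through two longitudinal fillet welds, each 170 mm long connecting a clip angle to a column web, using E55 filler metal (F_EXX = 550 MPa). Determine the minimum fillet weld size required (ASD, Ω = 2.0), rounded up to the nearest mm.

w = 6 mm

Total weld length L = 340 mm.
Required throat t_e = P × Ω / (0.6 F_EXX × L) = 229 × 2.0 / (0.6 × 550 × 340 × 10⁻³) = 4.082 mm.
Required leg w = t_e / 0.707 = 5.774 mm → use 6 mm.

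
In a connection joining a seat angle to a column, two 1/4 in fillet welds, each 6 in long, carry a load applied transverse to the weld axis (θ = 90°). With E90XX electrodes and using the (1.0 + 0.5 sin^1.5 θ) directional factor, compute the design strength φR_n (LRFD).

E90XX → F_EXX = 90 ksi.
t_e = 0.707 × 0.25 = 0.1767 in; A_we = 0.1767 × 12 = 2.121 in².
Directional factor: 1.0 + 0.5 sin^1.5(90°) = 1.5.
F_nw = 0.6 × 90 × 1.5 = 81 ksi.
φR_n = 0.75 × 81 × 2.121 = 128.9 kip.

φR_n ≈ 129 kip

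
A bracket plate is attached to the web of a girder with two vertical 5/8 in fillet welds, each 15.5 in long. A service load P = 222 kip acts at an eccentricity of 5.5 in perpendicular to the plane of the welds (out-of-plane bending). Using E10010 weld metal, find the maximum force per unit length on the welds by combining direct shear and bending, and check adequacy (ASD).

f_max ≈ 16.8 kip/in; NOT adequate

E100XX → F_EXX = 100 ksi.
L_w = 2 × 15.5 = 31 in; section modulus (unit throat) S = 2 × L²/6 = 80.08 in².
Direct shear f_v = P/L_w = 222/31 = 7.161 kip/in.
Moment M = P × e = 222 × 5.5 = 1221 kip·in; bending f_b = M/S = 15.25 kip/in.
f_max = √(f_v² + f_b²) = √(7.161² + 15.25²) = 16.84 kip/in.
r_n/Ω = (1/2.0) × 0.6 × 100 × (0.707 × 0.625) = 13.26 kip/in → NOT adequate.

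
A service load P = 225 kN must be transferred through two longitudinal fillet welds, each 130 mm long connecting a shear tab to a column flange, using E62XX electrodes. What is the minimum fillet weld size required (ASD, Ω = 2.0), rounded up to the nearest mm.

w = 7 mm

E62XX → F_EXX = 620 MPa.
Total weld length L = 260 mm.
Required throat t_e = P × Ω / (0.6 F_EXX × L) = 225 × 2.0 / (0.6 × 620 × 260 × 10⁻³) = 4.653 mm.
Required leg w = t_e / 0.707 = 6.581 mm → use 7 mm.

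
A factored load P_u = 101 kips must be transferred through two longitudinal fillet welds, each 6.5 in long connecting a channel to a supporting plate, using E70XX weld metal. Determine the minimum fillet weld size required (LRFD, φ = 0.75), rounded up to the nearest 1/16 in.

E70XX → F_EXX = 70 ksi.
Total weld length L = 13 in.
Required throat t_e = P_u / (φ × 0.6 F_EXX × L) = 101 / (0.75 × 0.6 × 70 × 13) = 0.2466 in.
Required leg w = t_e / 0.707 = 0.3489 in → use 3/8 in.

w = 3/8 in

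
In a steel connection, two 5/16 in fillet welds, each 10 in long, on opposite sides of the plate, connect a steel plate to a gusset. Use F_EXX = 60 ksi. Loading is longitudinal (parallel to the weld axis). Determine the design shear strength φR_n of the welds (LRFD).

φR_n ≈ 119 kips

Effective throat t_e = 0.707 × 0.3125 = 0.2209 in.
Total length L = 20 in; A_we = 0.2209 × 20 = 4.419 in².
F_nw = 0.6 F_EXX = 0.6 × 60 = 36 ksi.
φR_n = 0.75 × 36 × 4.419 = 119.3 kips.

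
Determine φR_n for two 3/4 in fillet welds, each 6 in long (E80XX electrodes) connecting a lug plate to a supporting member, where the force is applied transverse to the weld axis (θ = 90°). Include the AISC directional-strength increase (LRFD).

E80XX → F_EXX = 80 ksi.
t_e = 0.707 × 0.75 = 0.5302 in; A_we = 0.5302 × 12 = 6.363 in².
Directional factor: 1.0 + 0.5 sin^1.5(90°) = 1.5.
F_nw = 0.6 × 80 × 1.5 = 72 ksi.
φR_n = 0.75 × 72 × 6.363 = 343.6 kip.

φR_n ≈ 344 kip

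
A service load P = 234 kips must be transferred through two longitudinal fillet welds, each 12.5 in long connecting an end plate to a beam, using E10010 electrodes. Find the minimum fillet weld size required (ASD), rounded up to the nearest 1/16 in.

E100XX → F_EXX = 100 ksi.
Total weld length L = 25 in.
Required throat t_e = P × Ω / (0.6 F_EXX × L) = 234 × 2.0 / (0.6 × 100 × 25) = 0.312 in.
Required leg w = t_e / 0.707 = 0.4413 in → use 1/2 in.

w = 1/2 in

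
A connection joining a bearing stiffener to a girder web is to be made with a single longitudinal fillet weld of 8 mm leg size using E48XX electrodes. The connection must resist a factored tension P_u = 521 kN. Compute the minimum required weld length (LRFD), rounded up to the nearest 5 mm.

L = 430 mm

E48XX → F_EXX = 480 MPa.
Throat t_e = 0.707 × 8 = 5.656 mm.
φr_n = 0.75 × 0.6 × 480 × 5.656 × 10⁻³ = 1.222 kN/mm.
L_req = P_u / φr_n = 521 / 1.222 = 426.5 mm total.
Round up → use L = 430 mm.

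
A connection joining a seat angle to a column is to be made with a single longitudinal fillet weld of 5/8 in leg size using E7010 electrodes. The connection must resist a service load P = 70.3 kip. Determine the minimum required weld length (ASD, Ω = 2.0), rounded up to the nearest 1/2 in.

E70XX → F_EXX = 70 ksi.
Throat t_e = 0.707 × 0.625 = 0.4419 in.
r_n/Ω = (0.6 × 70 × 0.4419) / 2.0 = 9.279 kip/in.
L_req = P / (r_n/Ω) = 70.3 / 9.279 = 7.576 in total.
Round up → use L = 8 in.

L = 8 in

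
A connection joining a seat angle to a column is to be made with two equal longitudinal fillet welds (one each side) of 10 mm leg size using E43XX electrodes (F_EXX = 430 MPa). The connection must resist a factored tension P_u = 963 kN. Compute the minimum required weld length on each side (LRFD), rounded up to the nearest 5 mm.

L = 355 mm on each side

Throat t_e = 0.707 × 10 = 7.07 mm.
φr_n = 0.75 × 0.6 × 430 × 7.07 × 10⁻³ = 1.368 kN/mm.
L_req = P_u / φr_n = 963 / 1.368 = 703.9 mm total.
Per side: 703.9 / 2 = 352 mm.
Round up → use L = 355 mm on each side.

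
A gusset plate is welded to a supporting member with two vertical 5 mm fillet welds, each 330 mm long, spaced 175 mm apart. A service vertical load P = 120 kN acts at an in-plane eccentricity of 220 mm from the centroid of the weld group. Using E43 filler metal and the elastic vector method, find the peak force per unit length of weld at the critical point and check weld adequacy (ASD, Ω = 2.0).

f_max ≈ 555 N/mm; NOT adequate

E43XX → F_EXX = 430 MPa.
Total weld length L_w = 660 mm. Treat welds as unit-width lines.
Polar moment about centroid: J = 2[d³/12 + d(b/2)²] = 2[330³/12 + 330×87.5²] = 11040000 mm³.
Direct shear f_v = P/L_w = 120×10³ / 660 = 181.8 N/mm (vertical).
Torsion M = P·e = 120×10³ × 220 = 26400000 N·mm.
Critical point at (x, y) = (87.5, 165) from centroid. f_tx = M·y/J = 394.5 N/mm; f_ty = M·x/J = 209.2 N/mm.
Resultant f_max = √[f_tx² + (f_v + f_ty)²] = √[394.5² + (181.8 + 209.2)²] = 555.4 N/mm.
Capacity per unit length: r_n/Ω = (1/2.0) × 0.6 × 430 × (0.707 × 5) = 456 N/mm.
555.4 > 456 → NOT adequate.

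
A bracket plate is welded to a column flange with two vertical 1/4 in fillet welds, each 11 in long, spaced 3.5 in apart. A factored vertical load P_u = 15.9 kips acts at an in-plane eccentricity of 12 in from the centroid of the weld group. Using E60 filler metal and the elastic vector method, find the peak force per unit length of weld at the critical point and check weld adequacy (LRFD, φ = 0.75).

E60XX → F_EXX = 60 ksi.
Total weld length L_w = 22 in. Treat welds as unit-width lines.
Polar moment about centroid: J = 2[d³/12 + d(b/2)²] = 2[11³/12 + 11×1.75²] = 289.2 in³.
Direct shear f_v = P/L_w = 15.9 / 22 = 0.7227 kip/in (vertical).
Torsion M = P·e = 15.9 × 12 = 190.8 kip·in.
Critical point at (x, y) = (1.75, 5.5) from centroid. f_tx = M·y/J = 3.629 kip/in; f_ty = M·x/J = 1.155 kip/in.
Resultant f_max = √[f_tx² + (f_v + f_ty)²] = √[3.629² + (0.7227 + 1.155)²] = 4.085 kip/in.
Capacity per unit length: φr_n = 0.75 × 0.6 × 60 × (0.707 × 0.25) = 4.772 kip/in.
4.085 ≤ 4.772 → adequate.

f_max ≈ 4.09 kip/in; adequate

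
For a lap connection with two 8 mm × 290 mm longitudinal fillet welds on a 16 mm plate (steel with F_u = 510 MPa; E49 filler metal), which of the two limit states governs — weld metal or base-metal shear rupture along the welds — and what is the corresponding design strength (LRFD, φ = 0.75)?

φR_n ≈ 723 kN (weld metal governs)

E49XX → F_EXX = 490 MPa.
t_e = 0.707 × 8 = 5.656 mm; L = 580 mm.
Weld metal: φR_n = 0.75 × 0.6 × 490 × 5.656 × 580 × 10⁻³ = 723.3 kN.
Base metal (shear rupture): φR_n = 0.75 × 0.6 × 510 × 16 × 580 × 10⁻³ = 2130 kN.
Governing: weld metal.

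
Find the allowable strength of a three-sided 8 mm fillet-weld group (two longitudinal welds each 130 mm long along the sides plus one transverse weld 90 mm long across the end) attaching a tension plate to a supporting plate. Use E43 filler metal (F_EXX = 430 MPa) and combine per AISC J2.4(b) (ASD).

R_n/Ω ≈ 260 kN

t_e = 0.707 × 8 = 5.656 mm.
R_nwl = 0.6 × 430 × 5.656 × 260 × 10⁻³ = 379.4 kN (longitudinal, 2 welds).
R_nwt = 0.6 × 430 × 5.656 × 90 × 10⁻³ = 131.3 kN (transverse, base value).
(i) R_nwl + R_nwt = 510.7 kN; (ii) 0.85 R_nwl + 1.5 R_nwt = 519.5 kN.
R_n = max = 519.5 kN [governs: (ii)]; R_n/Ω = 259.7 kN.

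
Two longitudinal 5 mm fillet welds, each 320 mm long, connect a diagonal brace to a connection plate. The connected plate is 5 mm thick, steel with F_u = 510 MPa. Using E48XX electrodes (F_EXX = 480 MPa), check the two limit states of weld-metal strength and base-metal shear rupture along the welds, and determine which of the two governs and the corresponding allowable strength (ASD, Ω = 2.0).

t_e = 0.707 × 5 = 3.535 mm; L = 640 mm.
Weld metal: R_n/Ω = (1/2.0) × 0.6 × 480 × 3.535 × 640 × 10⁻³ = 325.8 kN.
Base metal (shear rupture): R_n/Ω = (1/2.0) × 0.6 × 510 × 5 × 640 × 10⁻³ = 489.6 kN.
Governing: weld metal.

R_n/Ω ≈ 326 kN (weld metal governs)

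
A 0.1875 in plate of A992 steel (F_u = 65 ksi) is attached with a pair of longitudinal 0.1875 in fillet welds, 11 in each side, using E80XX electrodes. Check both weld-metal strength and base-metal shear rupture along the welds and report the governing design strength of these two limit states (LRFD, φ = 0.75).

φR_n ≈ 105 kip (weld metal governs)

E80XX → F_EXX = 80 ksi.
t_e = 0.707 × 0.1875 = 0.1326 in; L = 22 in.
Weld metal: φR_n = 0.75 × 0.6 × 80 × 0.1326 × 22 = 105 kip.
Base metal (shear rupture): φR_n = 0.75 × 0.6 × 65 × 0.1875 × 22 = 120.7 kip.
Governing: weld metal.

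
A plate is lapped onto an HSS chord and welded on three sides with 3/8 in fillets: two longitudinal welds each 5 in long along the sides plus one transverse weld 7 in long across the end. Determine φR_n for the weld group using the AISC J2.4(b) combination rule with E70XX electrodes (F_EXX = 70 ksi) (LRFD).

φR_n ≈ 159 kips

t_e = 0.707 × 0.375 = 0.2651 in.
R_nwl = 0.6 × 70 × 0.2651 × 10 = 111.4 kips (longitudinal, 2 welds).
R_nwt = 0.6 × 70 × 0.2651 × 7 = 77.95 kips (transverse, base value).
(i) R_nwl + R_nwt = 189.3 kips; (ii) 0.85 R_nwl + 1.5 R_nwt = 211.6 kips.
R_n = max = 211.6 kips [governs: (ii)]; φR_n = 158.7 kips.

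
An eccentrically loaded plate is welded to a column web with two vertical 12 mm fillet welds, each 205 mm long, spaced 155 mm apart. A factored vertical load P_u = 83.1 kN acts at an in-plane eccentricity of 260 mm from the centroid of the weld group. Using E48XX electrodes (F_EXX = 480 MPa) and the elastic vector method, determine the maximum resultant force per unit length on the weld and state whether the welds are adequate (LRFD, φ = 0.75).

Total weld length L_w = 410 mm. Treat welds as unit-width lines.
Polar moment about centroid: J = 2[d³/12 + d(b/2)²] = 2[205³/12 + 205×77.5²] = 3898000 mm³.
Direct shear f_v = P/L_w = 83.1×10³ / 410 = 202.7 N/mm (vertical).
Torsion M = P·e = 83.1×10³ × 260 = 21606000 N·mm.
Critical point at (x, y) = (77.5, 102.5) from centroid. f_tx = M·y/J = 568.1 N/mm; f_ty = M·x/J = 429.5 N/mm.
Resultant f_max = √[f_tx² + (f_v + f_ty)²] = √[568.1² + (202.7 + 429.5)²] = 849.9 N/mm.
Capacity per unit length: φr_n = 0.75 × 0.6 × 480 × (0.707 × 12) = 1833 N/mm.
849.9 ≤ 1833 → adequate.

f_max ≈ 850 N/mm; adequate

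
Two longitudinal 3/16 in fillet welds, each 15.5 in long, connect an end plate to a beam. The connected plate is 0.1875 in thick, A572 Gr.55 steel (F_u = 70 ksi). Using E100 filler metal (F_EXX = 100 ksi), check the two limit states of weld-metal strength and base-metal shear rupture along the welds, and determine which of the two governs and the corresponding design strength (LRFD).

φR_n ≈ 183 kips (base-metal shear rupture governs)

t_e = 0.707 × 0.1875 = 0.1326 in; L = 31 in.
Weld metal: φR_n = 0.75 × 0.6 × 100 × 0.1326 × 31 = 184.9 kips.
Base metal (shear rupture): φR_n = 0.75 × 0.6 × 70 × 0.1875 × 31 = 183.1 kips.
Governing: base-metal shear rupture.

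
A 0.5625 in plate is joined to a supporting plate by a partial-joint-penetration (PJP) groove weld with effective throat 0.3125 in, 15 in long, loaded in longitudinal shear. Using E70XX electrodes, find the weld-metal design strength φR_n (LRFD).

φR_n ≈ 148 kip

E70XX → F_EXX = 70 ksi.
Effective throat (given) t_e = 0.3125 in.
A_we = 0.3125 × 15 = 4.688 in².
F_nw = 0.6 F_EXX = 42 ksi.
φR_n = 0.75 × 42 × 4.688 = 147.7 kip.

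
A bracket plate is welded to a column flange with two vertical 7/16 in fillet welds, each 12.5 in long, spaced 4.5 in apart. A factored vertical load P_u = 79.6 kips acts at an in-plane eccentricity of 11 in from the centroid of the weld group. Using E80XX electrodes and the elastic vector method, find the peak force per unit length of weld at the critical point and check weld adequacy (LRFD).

E80XX → F_EXX = 80 ksi.
Total weld length L_w = 25 in. Treat welds as unit-width lines.
Polar moment about centroid: J = 2[d³/12 + d(b/2)²] = 2[12.5³/12 + 12.5×2.25²] = 452.1 in³.
Direct shear f_v = P/L_w = 79.6 / 25 = 3.184 kip/in (vertical).
Torsion M = P·e = 79.6 × 11 = 875.6 kip·in.
Critical point at (x, y) = (2.25, 6.25) from centroid. f_tx = M·y/J = 12.11 kip/in; f_ty = M·x/J = 4.358 kip/in.
Resultant f_max = √[f_tx² + (f_v + f_ty)²] = √[12.11² + (3.184 + 4.358)²] = 14.26 kip/in.
Capacity per unit length: φr_n = 0.75 × 0.6 × 80 × (0.707 × 0.4375) = 11.14 kip/in.
14.26 > 11.14 → NOT adequate.

f_max ≈ 14.3 kip/in; NOT adequate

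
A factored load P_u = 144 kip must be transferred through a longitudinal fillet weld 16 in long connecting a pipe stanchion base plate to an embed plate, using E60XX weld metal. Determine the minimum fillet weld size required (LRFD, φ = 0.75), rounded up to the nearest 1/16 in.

E60XX → F_EXX = 60 ksi.
Total weld length L = 16 in.
Required throat t_e = P_u / (φ × 0.6 F_EXX × L) = 144 / (0.75 × 0.6 × 60 × 16) = 0.3333 in.
Required leg w = t_e / 0.707 = 0.4715 in → use 1/2 in.

w = 1/2 in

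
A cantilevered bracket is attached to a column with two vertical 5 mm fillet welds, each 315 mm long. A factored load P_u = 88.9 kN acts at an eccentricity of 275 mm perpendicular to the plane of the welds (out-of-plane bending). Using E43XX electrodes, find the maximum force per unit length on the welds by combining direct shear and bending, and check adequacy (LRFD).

f_max ≈ 753 N/mm; NOT adequate

E43XX → F_EXX = 430 MPa.
L_w = 2 × 315 = 630 mm; section modulus (unit throat) S = 2 × L²/6 = 33080 mm².
Direct shear f_v = P/L_w = 88.9×10³/630 = 141.1 N/mm.
Moment M = P × e = 88.9×10³ × 275 = 24448000 N·mm; bending f_b = M/S = 739.2 N/mm.
f_max = √(f_v² + f_b²) = √(141.1² + 739.2²) = 752.5 N/mm.
φr_n = 0.75 × 0.6 × 430 × (0.707 × 5) = 684 N/mm → NOT adequate.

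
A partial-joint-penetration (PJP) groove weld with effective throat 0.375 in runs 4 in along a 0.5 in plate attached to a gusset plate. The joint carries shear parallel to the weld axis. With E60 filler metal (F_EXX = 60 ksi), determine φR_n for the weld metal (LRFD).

φR_n ≈ 40.5 kips

Effective throat (given) t_e = 0.375 in.
A_we = 0.375 × 4 = 1.5 in².
F_nw = 0.6 F_EXX = 36 ksi.
φR_n = 0.75 × 36 × 1.5 = 40.5 kips.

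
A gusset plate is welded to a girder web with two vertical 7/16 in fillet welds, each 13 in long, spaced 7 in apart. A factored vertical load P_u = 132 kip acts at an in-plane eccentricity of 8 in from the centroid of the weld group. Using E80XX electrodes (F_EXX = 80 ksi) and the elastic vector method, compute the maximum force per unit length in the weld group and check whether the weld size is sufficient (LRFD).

Total weld length L_w = 26 in. Treat welds as unit-width lines.
Polar moment about centroid: J = 2[d³/12 + d(b/2)²] = 2[13³/12 + 13×3.5²] = 684.7 in³.
Direct shear f_v = P/L_w = 132 / 26 = 5.077 kip/in (vertical).
Torsion M = P·e = 132 × 8 = 1056 kip·in.
Critical point at (x, y) = (3.5, 6.5) from centroid. f_tx = M·y/J = 10.03 kip/in; f_ty = M·x/J = 5.398 kip/in.
Resultant f_max = √[f_tx² + (f_v + f_ty)²] = √[10.03² + (5.077 + 5.398)²] = 14.5 kip/in.
Capacity per unit length: φr_n = 0.75 × 0.6 × 80 × (0.707 × 0.4375) = 11.14 kip/in.
14.5 > 11.14 → NOT adequate.

f_max ≈ 14.5 kip/in; NOT adequate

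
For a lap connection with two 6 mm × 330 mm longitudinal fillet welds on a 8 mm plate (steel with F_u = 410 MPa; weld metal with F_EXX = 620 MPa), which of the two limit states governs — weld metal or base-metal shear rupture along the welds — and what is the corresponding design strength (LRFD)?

φR_n ≈ 781 kN (weld metal governs)

t_e = 0.707 × 6 = 4.242 mm; L = 660 mm.
Weld metal: φR_n = 0.75 × 0.6 × 620 × 4.242 × 660 × 10⁻³ = 781.1 kN.
Base metal (shear rupture): φR_n = 0.75 × 0.6 × 410 × 8 × 660 × 10⁻³ = 974.2 kN.
Governing: weld metal.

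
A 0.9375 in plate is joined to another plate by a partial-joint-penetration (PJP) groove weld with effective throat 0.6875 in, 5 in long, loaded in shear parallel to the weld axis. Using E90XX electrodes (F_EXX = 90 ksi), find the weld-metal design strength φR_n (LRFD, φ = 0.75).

φR_n ≈ 139 kips

Effective throat (given) t_e = 0.6875 in.
A_we = 0.6875 × 5 = 3.438 in².
F_nw = 0.6 F_EXX = 54 ksi.
φR_n = 0.75 × 54 × 3.438 = 139.2 kips.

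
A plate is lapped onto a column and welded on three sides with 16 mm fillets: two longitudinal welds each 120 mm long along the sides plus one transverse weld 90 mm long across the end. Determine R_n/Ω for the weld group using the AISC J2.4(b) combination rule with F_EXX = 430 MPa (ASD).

R_n/Ω ≈ 495 kN

t_e = 0.707 × 16 = 11.31 mm.
R_nwl = 0.6 × 430 × 11.31 × 240 × 10⁻³ = 700.4 kN (longitudinal, 2 welds).
R_nwt = 0.6 × 430 × 11.31 × 90 × 10⁻³ = 262.7 kN (transverse, base value).
(i) R_nwl + R_nwt = 963.1 kN; (ii) 0.85 R_nwl + 1.5 R_nwt = 989.4 kN.
R_n = max = 989.4 kN [governs: (ii)]; R_n/Ω = 494.7 kN.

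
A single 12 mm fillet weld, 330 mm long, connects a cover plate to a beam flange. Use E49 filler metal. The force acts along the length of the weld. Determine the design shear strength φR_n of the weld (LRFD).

E49XX → F_EXX = 490 MPa.
Effective throat t_e = 0.707 × 12 = 8.484 mm.
Total length L = 330 mm; A_we = 8.484 × 330 = 2800 mm².
F_nw = 0.6 F_EXX = 0.6 × 490 = 294 MPa.
φR_n = 0.75 × 294 × 2800 × 10⁻³ = 617.3 kN.

φR_n ≈ 617 kN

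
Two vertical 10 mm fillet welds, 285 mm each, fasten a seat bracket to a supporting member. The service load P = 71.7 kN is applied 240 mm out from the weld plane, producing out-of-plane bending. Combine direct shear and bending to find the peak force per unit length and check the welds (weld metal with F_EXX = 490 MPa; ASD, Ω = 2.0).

f_max ≈ 648 N/mm; adequate

L_w = 2 × 285 = 570 mm; section modulus (unit throat) S = 2 × L²/6 = 27080 mm².
Direct shear f_v = P/L_w = 71.7×10³/570 = 125.8 N/mm.
Moment M = P × e = 71.7×10³ × 240 = 17208000 N·mm; bending f_b = M/S = 635.6 N/mm.
f_max = √(f_v² + f_b²) = √(125.8² + 635.6²) = 647.9 N/mm.
r_n/Ω = (1/2.0) × 0.6 × 490 × (0.707 × 10) = 1039 N/mm → adequate.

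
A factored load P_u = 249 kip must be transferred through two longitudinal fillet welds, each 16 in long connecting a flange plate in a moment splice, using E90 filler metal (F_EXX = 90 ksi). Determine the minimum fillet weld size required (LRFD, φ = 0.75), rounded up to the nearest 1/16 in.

w = 5/16 in

Total weld length L = 32 in.
Required throat t_e = P_u / (φ × 0.6 F_EXX × L) = 249 / (0.75 × 0.6 × 90 × 32) = 0.1921 in.
Required leg w = t_e / 0.707 = 0.2718 in → use 5/16 in.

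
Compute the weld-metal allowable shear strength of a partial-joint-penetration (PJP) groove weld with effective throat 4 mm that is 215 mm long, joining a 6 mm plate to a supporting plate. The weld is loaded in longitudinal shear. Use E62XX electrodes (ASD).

E62XX → F_EXX = 620 MPa.
Effective throat (given) t_e = 4 mm.
A_we = 4 × 215 = 860 mm².
F_nw = 0.6 F_EXX = 372 MPa.
R_n/Ω = (372 × 860) / 2.0 × 10⁻³ = 160 kN.

R_n/Ω ≈ 160 kN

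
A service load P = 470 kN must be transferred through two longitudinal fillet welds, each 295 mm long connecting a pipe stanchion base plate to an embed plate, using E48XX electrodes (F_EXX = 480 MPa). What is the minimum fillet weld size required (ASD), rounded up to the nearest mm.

w = 8 mm

Total weld length L = 590 mm.
Required throat t_e = P × Ω / (0.6 F_EXX × L) = 470 × 2.0 / (0.6 × 480 × 590 × 10⁻³) = 5.532 mm.
Required leg w = t_e / 0.707 = 7.825 mm → use 8 mm.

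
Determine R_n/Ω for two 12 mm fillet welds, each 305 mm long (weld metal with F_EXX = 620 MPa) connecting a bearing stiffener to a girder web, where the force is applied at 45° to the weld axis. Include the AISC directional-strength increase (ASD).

t_e = 0.707 × 12 = 8.484 mm; A_we = 8.484 × 610 = 5175 mm².
Directional factor: 1.0 + 0.5 sin^1.5(45°) = 1.297.
F_nw = 0.6 × 620 × 1.297 = 482.6 MPa.
R_n/Ω = (482.6 × 5175) / 2.0 × 10⁻³ = 1249 kN.

R_n/Ω ≈ 1250 kN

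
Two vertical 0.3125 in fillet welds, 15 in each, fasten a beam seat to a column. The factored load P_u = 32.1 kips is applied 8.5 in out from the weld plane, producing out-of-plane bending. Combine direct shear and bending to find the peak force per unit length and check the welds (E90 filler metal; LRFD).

f_max ≈ 3.79 kip/in; adequate

E90XX → F_EXX = 90 ksi.
L_w = 2 × 15 = 30 in; section modulus (unit throat) S = 2 × L²/6 = 75 in².
Direct shear f_v = P/L_w = 32.1/30 = 1.07 kip/in.
Moment M = P × e = 32.1 × 8.5 = 272.85 kip·in; bending f_b = M/S = 3.638 kip/in.
f_max = √(f_v² + f_b²) = √(1.07² + 3.638²) = 3.792 kip/in.
φr_n = 0.75 × 0.6 × 90 × (0.707 × 0.3125) = 8.948 kip/in → adequate.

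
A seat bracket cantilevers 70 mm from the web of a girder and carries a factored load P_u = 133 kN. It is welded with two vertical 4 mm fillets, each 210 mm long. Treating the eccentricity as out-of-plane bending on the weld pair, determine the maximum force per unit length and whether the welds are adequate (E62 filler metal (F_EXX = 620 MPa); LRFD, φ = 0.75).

L_w = 2 × 210 = 420 mm; section modulus (unit throat) S = 2 × L²/6 = 14700 mm².
Direct shear f_v = P/L_w = 133×10³/420 = 316.7 N/mm.
Moment M = P × e = 133×10³ × 70 = 9310000 N·mm; bending f_b = M/S = 633.3 N/mm.
f_max = √(f_v² + f_b²) = √(316.7² + 633.3²) = 708.1 N/mm.
φr_n = 0.75 × 0.6 × 620 × (0.707 × 4) = 789 N/mm → adequate.

f_max ≈ 708 N/mm; adequate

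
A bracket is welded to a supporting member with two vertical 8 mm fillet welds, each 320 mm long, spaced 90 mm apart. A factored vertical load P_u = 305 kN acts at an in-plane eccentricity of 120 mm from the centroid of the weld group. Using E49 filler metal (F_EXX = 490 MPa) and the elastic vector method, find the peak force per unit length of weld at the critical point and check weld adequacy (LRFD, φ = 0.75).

f_max ≈ 1130 N/mm; adequate

Total weld length L_w = 640 mm. Treat welds as unit-width lines.
Polar moment about centroid: J = 2[d³/12 + d(b/2)²] = 2[320³/12 + 320×45²] = 6757000 mm³.
Direct shear f_v = P/L_w = 305×10³ / 640 = 476.6 N/mm (vertical).
Torsion M = P·e = 305×10³ × 120 = 36600000 N·mm.
Critical point at (x, y) = (45, 160) from centroid. f_tx = M·y/J = 866.6 N/mm; f_ty = M·x/J = 243.7 N/mm.
Resultant f_max = √[f_tx² + (f_v + f_ty)²] = √[866.6² + (476.6 + 243.7)²] = 1127 N/mm.
Capacity per unit length: φr_n = 0.75 × 0.6 × 490 × (0.707 × 8) = 1247 N/mm.
1127 ≤ 1247 → adequate.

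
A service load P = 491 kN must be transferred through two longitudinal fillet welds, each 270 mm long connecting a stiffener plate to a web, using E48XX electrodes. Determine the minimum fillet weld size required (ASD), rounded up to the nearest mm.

w = 9 mm

E48XX → F_EXX = 480 MPa.
Total weld length L = 540 mm.
Required throat t_e = P × Ω / (0.6 F_EXX × L) = 491 × 2.0 / (0.6 × 480 × 540 × 10⁻³) = 6.314 mm.
Required leg w = t_e / 0.707 = 8.931 mm → use 9 mm.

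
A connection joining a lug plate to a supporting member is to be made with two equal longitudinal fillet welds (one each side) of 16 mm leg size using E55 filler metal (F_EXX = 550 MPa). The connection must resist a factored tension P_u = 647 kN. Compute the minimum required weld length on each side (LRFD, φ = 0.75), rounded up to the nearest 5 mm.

L = 120 mm on each side

Throat t_e = 0.707 × 16 = 11.31 mm.
φr_n = 0.75 × 0.6 × 550 × 11.31 × 10⁻³ = 2.8 kN/mm.
L_req = P_u / φr_n = 647 / 2.8 = 231.1 mm total.
Per side: 231.1 / 2 = 115.5 mm.
Round up → use L = 120 mm on each side.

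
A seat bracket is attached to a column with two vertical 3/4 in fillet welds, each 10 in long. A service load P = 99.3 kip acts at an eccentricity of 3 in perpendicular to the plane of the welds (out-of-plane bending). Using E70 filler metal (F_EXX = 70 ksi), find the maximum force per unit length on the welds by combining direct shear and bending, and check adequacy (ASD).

L_w = 2 × 10 = 20 in; section modulus (unit throat) S = 2 × L²/6 = 33.33 in².
Direct shear f_v = P/L_w = 99.3/20 = 4.965 kip/in.
Moment M = P × e = 99.3 × 3 = 297.9 kip·in; bending f_b = M/S = 8.937 kip/in.
f_max = √(f_v² + f_b²) = √(4.965² + 8.937²) = 10.22 kip/in.
r_n/Ω = (1/2.0) × 0.6 × 70 × (0.707 × 0.75) = 11.14 kip/in → adequate.

f_max ≈ 10.2 kip/in; adequate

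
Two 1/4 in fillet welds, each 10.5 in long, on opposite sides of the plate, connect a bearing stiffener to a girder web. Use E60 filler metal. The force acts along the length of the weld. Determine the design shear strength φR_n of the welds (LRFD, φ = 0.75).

φR_n ≈ 100 kip

E60XX → F_EXX = 60 ksi.
Effective throat t_e = 0.707 × 0.25 = 0.1767 in.
Total length L = 21 in; A_we = 0.1767 × 21 = 3.712 in².
F_nw = 0.6 F_EXX = 0.6 × 60 = 36 ksi.
φR_n = 0.75 × 36 × 3.712 = 100.2 kip.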